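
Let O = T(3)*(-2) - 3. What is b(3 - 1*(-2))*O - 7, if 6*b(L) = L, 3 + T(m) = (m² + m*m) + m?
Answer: -79/2 ≈ -39.500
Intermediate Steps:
T(m) = -3 + m + 2*m² (T(m) = -3 + ((m² + m*m) + m) = -3 + ((m² + m²) + m) = -3 + (2*m² + m) = -3 + (m + 2*m²) = -3 + m + 2*m²)
b(L) = L/6
O = -39 (O = (-3 + 3 + 2*3²)*(-2) - 3 = (-3 + 3 + 2*9)*(-2) - 3 = (-3 + 3 + 18)*(-2) - 3 = 18*(-2) - 3 = -36 - 3 = -39)
b(3 - 1*(-2))*O - 7 = ((3 - 1*(-2))/6)*(-39) - 7 = ((3 + 2)/6)*(-39) - 7 = ((⅙)*5)*(-39) - 7 = (⅚)*(-39) - 7 = -65/2 - 7 = -79/2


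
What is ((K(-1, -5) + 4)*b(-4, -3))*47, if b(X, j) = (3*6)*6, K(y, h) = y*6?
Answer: -10152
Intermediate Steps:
K(y, h) = 6*y
b(X, j) = 108 (b(X, j) = 18*6 = 108)
((K(-1, -5) + 4)*b(-4, -3))*47 = ((6*(-1) + 4)*108)*47 = ((-6 + 4)*108)*47 = -2*108*47 = -216*47 = -10152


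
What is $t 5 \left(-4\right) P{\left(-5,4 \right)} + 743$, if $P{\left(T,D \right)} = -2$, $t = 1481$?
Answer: $59983$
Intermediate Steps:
$t 5 \left(-4\right) P{\left(-5,4 \right)} + 743 = 1481 \cdot 5 \left(-4\right) \left(-2\right) + 743 = 1481 \left(\left(-20\right) \left(-2\right)\right) + 743 = 1481 \cdot 40 + 743 = 59240 + 743 = 59983$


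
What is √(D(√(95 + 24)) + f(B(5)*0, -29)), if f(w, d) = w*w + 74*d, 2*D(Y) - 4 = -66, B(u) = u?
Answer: I*√2177 ≈ 46.658*I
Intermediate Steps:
D(Y) = -31 (D(Y) = 2 + (½)*(-66) = 2 - 33 = -31)
f(w, d) = w² + 74*d
√(D(√(95 + 24)) + f(B(5)*0, -29)) = √(-31 + ((5*0)² + 74*(-29))) = √(-31 + (0² - 2146)) = √(-31 + (0 - 2146)) = √(-31 - 2146) = √(-2177) = I*√2177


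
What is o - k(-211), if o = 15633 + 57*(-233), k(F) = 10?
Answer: 2342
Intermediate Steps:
o = 2352 (o = 15633 - 13281 = 2352)
o - k(-211) = 2352 - 1*10 = 2352 - 10 = 2342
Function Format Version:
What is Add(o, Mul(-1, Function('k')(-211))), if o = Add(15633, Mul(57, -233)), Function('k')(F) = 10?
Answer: 2342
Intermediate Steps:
o = 2352 (o = Add(15633, -13281) = 2352)
Add(o, Mul(-1, Function('k')(-211))) = Add(2352, Mul(-1, 10)) = Add(2352, -10) = 2342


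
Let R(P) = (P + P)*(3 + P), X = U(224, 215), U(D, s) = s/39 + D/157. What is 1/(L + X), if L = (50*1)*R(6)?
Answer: 6123/33106691 ≈ 0.00018495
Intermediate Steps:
U(D, s) = s/39 + D/157 (U(D, s) = s*(1/39) + D*(1/157) = s/39 + D/157)
X = 42491/6123 (X = (1/39)*215 + (1/157)*224 = 215/39 + 224/157 = 42491/6123 ≈ 6.9396)
R(P) = 2*P*(3 + P) (R(P) = (2*P)*(3 + P) = 2*P*(3 + P))
L = 5400 (L = (50*1)*(2*6*(3 + 6)) = 50*(2*6*9) = 50*108 = 5400)
1/(L + X) = 1/(5400 + 42491/6123) = 1/(33106691/6123) = 6123/33106691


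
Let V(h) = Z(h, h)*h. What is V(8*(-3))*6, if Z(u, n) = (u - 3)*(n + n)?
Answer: -186624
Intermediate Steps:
Z(u, n) = 2*n*(-3 + u) (Z(u, n) = (-3 + u)*(2*n) = 2*n*(-3 + u))
V(h) = 2*h**2*(-3 + h) (V(h) = (2*h*(-3 + h))*h = 2*h**2*(-3 + h))
V(8*(-3))*6 = (2*(8*(-3))**2*(-3 + 8*(-3)))*6 = (2*(-24)**2*(-3 - 24))*6 = (2*576*(-27))*6 = -31104*6 = -186624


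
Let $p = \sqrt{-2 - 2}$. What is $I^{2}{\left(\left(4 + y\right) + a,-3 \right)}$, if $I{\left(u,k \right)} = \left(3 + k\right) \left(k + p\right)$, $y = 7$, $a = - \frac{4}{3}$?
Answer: $0$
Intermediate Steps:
$p = 2 i$ ($p = \sqrt{-4} = 2 i \approx 2.0 i$)
$a = - \frac{4}{3}$ ($a = \left(-4\right) \frac{1}{3} = - \frac{4}{3} \approx -1.3333$)
$I{\left(u,k \right)} = \left(3 + k\right) \left(k + 2 i\right)$
$I^{2}{\left(\left(4 + y\right) + a,-3 \right)} = \left(\left(-3\right)^{2} + 6 i - 3 \left(3 + 2 i\right)\right)^{2} = \left(9 + 6 i - \left(9 + 6 i\right)\right)^{2} = 0^{2} = 0$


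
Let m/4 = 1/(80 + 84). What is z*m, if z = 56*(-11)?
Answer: -616/41 ≈ -15.024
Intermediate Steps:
z = -616
m = 1/41 (m = 4/(80 + 84) = 4/164 = 4*(1/164) = 1/41 ≈ 0.024390)
z*m = -616*1/41 = -616/41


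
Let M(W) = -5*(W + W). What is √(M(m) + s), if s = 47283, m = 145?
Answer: √45833 ≈ 214.09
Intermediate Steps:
M(W) = -10*W
√(M(m) + s) = √(-10*145 + 47283) = √(-1450 + 47283) = √45833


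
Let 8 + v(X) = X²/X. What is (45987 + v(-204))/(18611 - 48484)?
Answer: -45775/29873 ≈ -1.5323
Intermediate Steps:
v(X) = -8 + X (v(X) = -8 + X²/X = -8 + X)
(45987 + v(-204))/(18611 - 48484) = (45987 + (-8 - 204))/(18611 - 48484) = (45987 - 212)/(-29873) = 45775*(-1/29873) = -45775/29873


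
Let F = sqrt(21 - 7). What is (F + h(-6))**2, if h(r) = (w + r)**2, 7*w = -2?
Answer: 3781710/2401 + 3872*sqrt(14)/49 ≈ 1870.7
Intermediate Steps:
w = -2/7 (w = (1/7)*(-2) = -2/7 ≈ -0.28571)
h(r) = (-2/7 + r)**2
F = sqrt(14) ≈ 3.7417
(F + h(-6))**2 = (sqrt(14) + (-2 + 7*(-6))**2/49)**2 = (sqrt(14) + (-2 - 42)**2/49)**2 = (sqrt(14) + (1/49)*(-44)**2)**2 = (sqrt(14) + (1/49)*1936)**2 = (sqrt(14) + 1936/49)**2 = (1936/49 + sqrt(14))**2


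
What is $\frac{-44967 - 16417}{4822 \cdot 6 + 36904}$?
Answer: $- \frac{15346}{16459} \approx -0.93238$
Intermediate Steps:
$\frac{-44967 - 16417}{4822 \cdot 6 + 36904} = - \frac{61384}{28932 + 36904} = - \frac{61384}{65836} = \left(-61384\right) \frac{1}{65836} = - \frac{15346}{16459}$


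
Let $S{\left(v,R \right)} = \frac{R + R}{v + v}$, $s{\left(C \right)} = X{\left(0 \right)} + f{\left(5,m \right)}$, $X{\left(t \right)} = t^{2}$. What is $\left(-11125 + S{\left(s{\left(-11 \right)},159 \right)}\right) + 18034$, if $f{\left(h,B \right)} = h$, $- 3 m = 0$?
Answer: $\frac{34704}{5} \approx 6940.8$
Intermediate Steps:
$m = 0$ ($m = \left(- \frac{1}{3}\right) 0 = 0$)
$s{\left(C \right)} = 5$ ($s{\left(C \right)} = 0^{2} + 5 = 0 + 5 = 5$)
$S{\left(v,R \right)} = \frac{R}{v}$ ($S{\left(v,R \right)} = \frac{2 R}{2 v} = 2 R \frac{1}{2 v} = \frac{R}{v}$)
$\left(-11125 + S{\left(s{\left(-11 \right)},159 \right)}\right) + 18034 = \left(-11125 + \frac{159}{5}\right) + 18034 = - \frac{55466}{5} + 18034 = \frac{34704}{5}$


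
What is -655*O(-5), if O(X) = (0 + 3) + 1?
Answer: -2620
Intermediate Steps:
O(X) = 4 (O(X) = 3 + 1 = 4)
-655*O(-5) = -655*4 = -2620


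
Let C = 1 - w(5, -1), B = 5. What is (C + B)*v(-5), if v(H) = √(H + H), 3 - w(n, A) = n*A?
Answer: -2*I*√10 ≈ -6.3246*I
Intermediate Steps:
w(n, A) = 3 - A*n (w(n, A) = 3 - n*A = 3 - A*n)
v(H) = √2*√H (v(H) = √(2*H) = √2*√H)
C = -7 (C = 1 - (3 - 1*(-1)*5) = 1 - (3 + 5) = 1 - 1*8 = 1 - 8 = -7)
(C + B)*v(-5) = (-7 + 5)*(√2*√(-5)) = -2*√2*I*√5 = -2*I*√10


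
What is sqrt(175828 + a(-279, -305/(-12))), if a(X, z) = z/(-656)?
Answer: sqrt(170246478453)/984 ≈ 419.32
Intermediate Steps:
a(X, z) = -z/656 (a(X, z) = z*(-1/656) = -z/656)
sqrt(175828 + a(-279, -305/(-12))) = sqrt(175828 - (-305)/(656*(-12))) = sqrt(175828 - (-305)*(-1)/(656*12)) = sqrt(175828 - 1/656*305/12) = sqrt(175828 - 305/7872) = sqrt(1384117711/7872) = sqrt(170246478453)/984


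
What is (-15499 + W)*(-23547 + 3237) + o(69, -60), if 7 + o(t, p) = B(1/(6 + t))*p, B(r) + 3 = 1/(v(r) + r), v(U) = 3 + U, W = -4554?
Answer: 92451784381/227 ≈ 4.0728e+8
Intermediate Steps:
B(r) = -3 + 1/(3 + 2*r) (B(r) = -3 + 1/((3 + r) + r) = -3 + 1/(3 + 2*r))
o(t, p) = -7 + 2*p*(-4 - 3/(6 + t))/(3 + 2/(6 + t)) (o(t, p) = -7 + (2*(-4 - 3/(6 + t))/(3 + 2/(6 + t)))*p = -7 + 2*p*(-4 - 3/(6 + t))/(3 + 2/(6 + t)))
(-15499 + W)*(-23547 + 3237) + o(69, -60) = (-15499 - 4554)*(-23547 + 3237) + (-140 - 21*69 - 2*(-60)*(27 + 4*69))/(20 + 3*69) = -20053*(-20310) + (-140 - 1449 - 2*(-60)*(27 + 276))/(20 + 207) = 407276430 + (-140 - 1449 - 2*(-60)*303)/227 = 407276430 + (-140 - 1449 + 36360)/227 = 407276430 + (1/227)*34771 = 407276430 + 34771/227 = 92451784381/227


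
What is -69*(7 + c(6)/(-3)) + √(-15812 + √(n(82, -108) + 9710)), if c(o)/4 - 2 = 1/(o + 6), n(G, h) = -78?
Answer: -874/3 + 2*I*√(3953 - √602) ≈ -291.33 + 125.35*I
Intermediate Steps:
c(o) = 8 + 4/(6 + o) (c(o) = 8 + 4/(o + 6) = 8 + 4/(6 + o))
-69*(7 + c(6)/(-3)) + √(-15812 + √(n(82, -108) + 9710)) = -69*(7 + (4*(13 + 2*6)/(6 + 6))/(-3)) + √(-15812 + √(-78 + 9710)) = -69*(7 + (4*(13 + 12)/12)*(-⅓)) + √(-15812 + √9632) = -69*(7 + (4*(1/12)*25)*(-⅓)) + √(-15812 + 4*√602) = -69*(7 + (25/3)*(-⅓)) + √(-15812 + 4*√602) = -69*(7 - 25/9) + √(-15812 + 4*√602) = -69*38/9 + √(-15812 + 4*√602) = -23*38/3 + √(-15812 + 4*√602) = -874/3 + √(-15812 + 4*√602)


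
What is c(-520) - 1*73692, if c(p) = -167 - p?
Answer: -73339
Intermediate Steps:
c(-520) - 1*73692 = (-167 - 1*(-520)) - 1*73692 = (-167 + 520) - 73692 = 353 - 73692 = -73339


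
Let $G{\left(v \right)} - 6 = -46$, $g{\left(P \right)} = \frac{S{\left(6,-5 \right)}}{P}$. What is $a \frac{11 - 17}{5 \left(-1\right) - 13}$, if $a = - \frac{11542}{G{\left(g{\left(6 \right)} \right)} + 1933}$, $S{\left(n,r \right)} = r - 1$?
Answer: $- \frac{11542}{5679} \approx -2.0324$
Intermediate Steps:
$S{\left(n,r \right)} = -1 + r$
$g{\left(P \right)} = - \frac{6}{P}$ ($g{\left(P \right)} = \frac{-1 - 5}{P} = - \frac{6}{P}$)
$G{\left(v \right)} = -40$ ($G{\left(v \right)} = 6 - 46 = -40$)
$a = - \frac{11542}{1893}$ ($a = - \frac{11542}{-40 + 1933} = - \frac{11542}{1893} \approx -6.0972$)
$a \frac{11 - 17}{5 \left(-1\right) - 13} = - \frac{11542 \frac{11 - 17}{5 \left(-1\right) - 13}}{1893} = - \frac{11542 \left(- \frac{6}{-5 - 13}\right)}{1893} = - \frac{11542 \left(- \frac{6}{-18}\right)}{1893} = - \frac{11542 \left(\left(-6\right) \left(- \frac{1}{18}\right)\right)}{1893} = \left(- \frac{11542}{1893}\right) \frac{1}{3} = - \frac{11542}{5679}$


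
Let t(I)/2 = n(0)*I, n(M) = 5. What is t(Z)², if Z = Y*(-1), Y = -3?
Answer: 900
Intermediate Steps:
Z = 3 (Z = -3*(-1) = 3)
t(I) = 10*I (t(I) = 2*(5*I) = 10*I)
t(Z)² = (10*3)² = 30² = 900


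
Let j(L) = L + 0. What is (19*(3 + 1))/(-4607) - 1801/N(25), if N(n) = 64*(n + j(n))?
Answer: -8540407/14742400 ≈ -0.57931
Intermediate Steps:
j(L) = L
N(n) = 128*n (N(n) = 64*(n + n) = 64*(2*n) = 128*n)
(19*(3 + 1))/(-4607) - 1801/N(25) = (19*(3 + 1))/(-4607) - 1801/(128*25) = (19*4)*(-1/4607) - 1801/3200 = 76*(-1/4607) - 1801*1/3200 = -76/4607 - 1801/3200 = -8540407/14742400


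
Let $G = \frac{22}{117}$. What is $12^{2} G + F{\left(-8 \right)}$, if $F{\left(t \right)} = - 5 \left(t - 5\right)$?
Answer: $\frac{1197}{13} \approx 92.077$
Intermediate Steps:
$G = \frac{22}{117}$ ($G = 22 \cdot \frac{1}{117} = \frac{22}{117} \approx 0.18803$)
$F{\left(t \right)} = 25 - 5 t$ ($F{\left(t \right)} = - 5 \left(-5 + t\right) = 25 - 5 t$)
$12^{2} G + F{\left(-8 \right)} = 12^{2} \cdot \frac{22}{117} + \left(25 - -40\right) = 144 \cdot \frac{22}{117} + \left(25 + 40\right) = \frac{352}{13} + 65 = \frac{1197}{13}$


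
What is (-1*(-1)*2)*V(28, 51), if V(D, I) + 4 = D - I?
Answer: -54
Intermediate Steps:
V(D, I) = -4 + D - I (V(D, I) = -4 + (D - I) = -4 + D - I)
(-1*(-1)*2)*V(28, 51) = (-1*(-1)*2)*(-4 + 28 - 1*51) = (1*2)*(-4 + 28 - 51) = 2*(-27) = -54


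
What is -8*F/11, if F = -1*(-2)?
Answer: -16/11 ≈ -1.4545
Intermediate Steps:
F = 2
-8*F/11 = -8*2/11 = -16*1/11 = -16/11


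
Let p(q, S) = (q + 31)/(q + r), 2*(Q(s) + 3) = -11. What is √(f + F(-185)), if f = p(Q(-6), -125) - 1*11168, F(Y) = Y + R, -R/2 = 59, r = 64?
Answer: 2*I*√3925811/37 ≈ 107.1*I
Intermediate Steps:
Q(s) = -17/2 (Q(s) = -3 + (½)*(-11) = -3 - 11/2 = -17/2)
p(q, S) = (31 + q)/(64 + q) (p(q, S) = (q + 31)/(q + 64) = (31 + q)/(64 + q))
R = -118 (R = -2*59 = -118)
F(Y) = -118 + Y (F(Y) = Y - 118 = -118 + Y)
f = -413201/37 (f = (31 - 17/2)/(64 - 17/2) - 1*11168 = (45/2)/(111/2) - 11168 = (2/111)*(45/2) - 11168 = 15/37 - 11168 = -413201/37 ≈ -11168.)
√(f + F(-185)) = √(-413201/37 + (-118 - 185)) = √(-413201/37 - 303) = √(-424412/37) = 2*I*√3925811/37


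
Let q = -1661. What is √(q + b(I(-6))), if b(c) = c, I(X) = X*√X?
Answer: √(-1661 - 6*I*√6) ≈ 0.1803 - 40.756*I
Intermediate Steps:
I(X) = X^(3/2)
√(q + b(I(-6))) = √(-1661 + (-6)^(3/2)) = √(-1661 - 6*I*√6)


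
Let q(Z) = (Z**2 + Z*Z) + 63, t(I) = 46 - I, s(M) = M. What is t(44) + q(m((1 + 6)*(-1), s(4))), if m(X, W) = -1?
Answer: 67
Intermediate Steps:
q(Z) = 63 + 2*Z**2 (q(Z) = (Z**2 + Z**2) + 63 = 2*Z**2 + 63 = 63 + 2*Z**2)
t(44) + q(m((1 + 6)*(-1), s(4))) = (46 - 1*44) + (63 + 2*(-1)**2) = (46 - 44) + (63 + 2*1) = 2 + (63 + 2) = 2 + 65 = 67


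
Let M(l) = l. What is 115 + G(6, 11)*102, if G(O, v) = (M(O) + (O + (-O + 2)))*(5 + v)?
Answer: 13171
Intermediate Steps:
G(O, v) = (2 + O)*(5 + v) (G(O, v) = (O + (O + (-O + 2)))*(5 + v) = (O + (O + (2 - O)))*(5 + v) = (O + 2)*(5 + v) = (2 + O)*(5 + v))
115 + G(6, 11)*102 = 115 + (10 + 2*11 + 5*6 + 6*11)*102 = 115 + (10 + 22 + 30 + 66)*102 = 115 + 128*102 = 115 + 13056 = 13171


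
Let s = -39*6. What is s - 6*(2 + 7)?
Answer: -288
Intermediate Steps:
s = -234
s - 6*(2 + 7) = -234 - 6*(2 + 7) = -234 - 6*9 = -234 - 54 = -288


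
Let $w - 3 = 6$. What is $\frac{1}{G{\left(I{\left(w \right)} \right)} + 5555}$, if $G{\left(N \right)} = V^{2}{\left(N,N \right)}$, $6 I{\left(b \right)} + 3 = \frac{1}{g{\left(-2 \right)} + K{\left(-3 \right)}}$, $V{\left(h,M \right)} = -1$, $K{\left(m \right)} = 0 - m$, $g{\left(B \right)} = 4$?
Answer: $\frac{1}{5556} \approx 0.00017999$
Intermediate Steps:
$w = 9$ ($w = 3 + 6 = 9$)
$K{\left(m \right)} = - m$
$I{\left(b \right)} = - \frac{10}{21}$ ($I{\left(b \right)} = - \frac{1}{2} + \frac{1}{6 \left(4 - -3\right)} = - \frac{1}{2} + \frac{1}{6 \left(4 + 3\right)} = - \frac{1}{2} + \frac{1}{6 \cdot 7} = - \frac{1}{2} + \frac{1}{6} \cdot \frac{1}{7} = - \frac{1}{2} + \frac{1}{42} = - \frac{10}{21}$)
$G{\left(N \right)} = 1$ ($G{\left(N \right)} = \left(-1\right)^{2} = 1$)
$\frac{1}{G{\left(I{\left(w \right)} \right)} + 5555} = \frac{1}{1 + 5555} = \frac{1}{5556}$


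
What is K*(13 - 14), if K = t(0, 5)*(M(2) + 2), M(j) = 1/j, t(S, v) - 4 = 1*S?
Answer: -10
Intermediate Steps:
t(S, v) = 4 + S (t(S, v) = 4 + 1*S = 4 + S)
K = 10 (K = (4 + 0)*(1/2 + 2) = 4*(1/2 + 2) = 4*(5/2) = 10)
K*(13 - 14) = 10*(13 - 14) = 10*(-1) = -10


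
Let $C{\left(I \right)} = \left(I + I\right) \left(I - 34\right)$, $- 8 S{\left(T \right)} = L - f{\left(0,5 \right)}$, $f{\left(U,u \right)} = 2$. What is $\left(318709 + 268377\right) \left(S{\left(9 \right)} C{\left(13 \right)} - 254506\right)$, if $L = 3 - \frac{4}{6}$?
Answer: $- \frac{298807106619}{2} \approx -1.494 \cdot 10^{11}$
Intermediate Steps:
$L = \frac{7}{3}$ ($L = 3 - \frac{2}{3} = \frac{7}{3} \approx 2.3333$)
$S{\left(T \right)} = - \frac{1}{24}$ ($S{\left(T \right)} = - \frac{\frac{7}{3} - 2}{8} = \left(- \frac{1}{8}\right) \frac{1}{3} = - \frac{1}{24}$)
$C{\left(I \right)} = 2 I \left(-34 + I\right)$
$\left(318709 + 268377\right) \left(S{\left(9 \right)} C{\left(13 \right)} - 254506\right) = \left(318709 + 268377\right) \left(- \frac{2 \cdot 13 \left(-34 + 13\right)}{24} - 254506\right) = 587086 \left(- \frac{2 \cdot 13 \left(-21\right)}{24} - 254506\right) = 587086 \left(\left(- \frac{1}{24}\right) \left(-546\right) - 254506\right) = 587086 \left(\frac{91}{4} - 254506\right) = 587086 \left(- \frac{1017933}{4}\right) = - \frac{298807106619}{2}$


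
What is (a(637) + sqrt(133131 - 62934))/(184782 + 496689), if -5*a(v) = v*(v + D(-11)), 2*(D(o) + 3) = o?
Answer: -38129/324510 + sqrt(70197)/681471 ≈ -0.11711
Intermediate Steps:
D(o) = -3 + o/2
a(v) = -v*(-17/2 + v)/5 (a(v) = -v*(v + (-3 + (1/2)*(-11)))/5 = -v*(v + (-3 - 11/2))/5 = -v*(v - 17/2)/5 = -v*(-17/2 + v)/5)
(a(637) + sqrt(133131 - 62934))/(184782 + 496689) = ((1/10)*637*(17 - 2*637) + sqrt(133131 - 62934))/(184782 + 496689) = ((1/10)*637*(17 - 1274) + sqrt(70197))/681471 = ((1/10)*637*(-1257) + sqrt(70197))*(1/681471) = (-800709/10 + sqrt(70197))*(1/681471) = -38129/324510 + sqrt(70197)/681471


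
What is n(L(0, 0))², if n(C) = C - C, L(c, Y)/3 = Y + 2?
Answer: 0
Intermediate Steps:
L(c, Y) = 6 + 3*Y (L(c, Y) = 3*(Y + 2) = 3*(2 + Y) = 6 + 3*Y)
n(C) = 0
n(L(0, 0))² = 0² = 0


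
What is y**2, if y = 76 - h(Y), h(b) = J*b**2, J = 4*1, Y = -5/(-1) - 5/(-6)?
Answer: 292681/81 ≈ 3613.3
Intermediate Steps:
Y = 35/6 (Y = -5*(-1) - 5*(-1/6) = 5 + 5/6 = 35/6 ≈ 5.8333)
J = 4
h(b) = 4*b**2
y = -541/9 (y = 76 - 4*(35/6)**2 = 76 - 4*1225/36 = 76 - 1*1225/9 = 76 - 1225/9 = -541/9 ≈ -60.111)
y**2 = (-541/9)**2 = 292681/81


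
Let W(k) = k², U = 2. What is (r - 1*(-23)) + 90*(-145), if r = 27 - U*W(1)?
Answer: -13002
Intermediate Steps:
r = 25 (r = 27 - 2*1² = 27 - 2 = 25)
(r - 1*(-23)) + 90*(-145) = (25 - 1*(-23)) + 90*(-145) = (25 + 23) - 13050 = 48 - 13050 = -13002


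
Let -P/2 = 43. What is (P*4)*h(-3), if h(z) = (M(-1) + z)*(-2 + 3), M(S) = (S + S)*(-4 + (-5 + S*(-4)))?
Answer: -2408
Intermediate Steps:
P = -86 (P = -2*43 = -86)
M(S) = 2*S*(-9 - 4*S) (M(S) = (2*S)*(-4 + (-5 - 4*S)) = (2*S)*(-9 - 4*S) = 2*S*(-9 - 4*S))
h(z) = 10 + z (h(z) = (-2*(-1)*(9 + 4*(-1)) + z)*(-2 + 3) = (-2*(-1)*(9 - 4) + z)*1 = (-2*(-1)*5 + z)*1 = (10 + z)*1 = 10 + z)
(P*4)*h(-3) = (-86*4)*(10 - 3) = -344*7 = -2408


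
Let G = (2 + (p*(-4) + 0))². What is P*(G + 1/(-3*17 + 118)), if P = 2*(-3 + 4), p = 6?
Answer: 64858/67 ≈ 968.03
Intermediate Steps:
P = 2 (P = 2*1 = 2)
G = 484 (G = (2 + (6*(-4) + 0))² = (2 + (-24 + 0))² = (2 - 24)² = (-22)² = 484)
P*(G + 1/(-3*17 + 118)) = 2*(484 + 1/(-3*17 + 118)) = 2*(484 + 1/(-51 + 118)) = 2*(484 + 1/67) = 2*(32429/67) = 64858/67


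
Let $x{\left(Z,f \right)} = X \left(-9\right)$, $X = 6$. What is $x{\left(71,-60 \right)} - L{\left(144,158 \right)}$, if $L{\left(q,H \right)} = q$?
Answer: $-198$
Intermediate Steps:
$x{\left(Z,f \right)} = -54$ ($x{\left(Z,f \right)} = 6 \left(-9\right) = -54$)
$x{\left(71,-60 \right)} - L{\left(144,158 \right)} = -54 - 144 = -198$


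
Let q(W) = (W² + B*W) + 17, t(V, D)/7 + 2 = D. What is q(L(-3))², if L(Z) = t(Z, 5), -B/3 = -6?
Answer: 698896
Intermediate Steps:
B = 18 (B = -3*(-6) = 18)
t(V, D) = -14 + 7*D
L(Z) = 21 (L(Z) = -14 + 7*5 = -14 + 35 = 21)
q(W) = 17 + W² + 18*W (q(W) = (W² + 18*W) + 17 = 17 + W² + 18*W)
q(L(-3))² = (17 + 21² + 18*21)² = (17 + 441 + 378)² = 836² = 698896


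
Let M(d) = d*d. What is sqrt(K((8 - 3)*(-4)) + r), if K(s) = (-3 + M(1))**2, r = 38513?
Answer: sqrt(38517) ≈ 196.26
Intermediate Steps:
M(d) = d**2
K(s) = 4 (K(s) = (-3 + 1**2)**2 = (-3 + 1)**2 = (-2)**2 = 4)
sqrt(K((8 - 3)*(-4)) + r) = sqrt(4 + 38513) = sqrt(38517)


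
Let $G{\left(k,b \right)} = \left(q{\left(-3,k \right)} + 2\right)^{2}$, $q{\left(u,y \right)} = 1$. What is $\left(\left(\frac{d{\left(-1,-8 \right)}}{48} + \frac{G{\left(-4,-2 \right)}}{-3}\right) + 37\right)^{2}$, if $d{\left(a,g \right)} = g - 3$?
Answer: $\frac{2627641}{2304} \approx 1140.5$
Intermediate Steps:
$d{\left(a,g \right)} = -3 + g$
$G{\left(k,b \right)} = 9$ ($G{\left(k,b \right)} = \left(1 + 2\right)^{2} = 3^{2} = 9$)
$\left(\left(\frac{d{\left(-1,-8 \right)}}{48} + \frac{G{\left(-4,-2 \right)}}{-3}\right) + 37\right)^{2} = \left(\left(\frac{-3 - 8}{48} + \frac{9}{-3}\right) + 37\right)^{2} = \left(\left(\left(-11\right) \frac{1}{48} + 9 \left(- \frac{1}{3}\right)\right) + 37\right)^{2} = \left(\left(- \frac{11}{48} - 3\right) + 37\right)^{2} = \left(- \frac{155}{48} + 37\right)^{2} = \left(\frac{1621}{48}\right)^{2} = \frac{2627641}{2304}$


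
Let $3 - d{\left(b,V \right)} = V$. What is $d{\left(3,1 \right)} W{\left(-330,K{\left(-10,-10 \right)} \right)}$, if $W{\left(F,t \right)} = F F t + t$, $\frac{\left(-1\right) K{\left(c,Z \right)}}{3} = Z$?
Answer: $6534060$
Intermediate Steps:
$K{\left(c,Z \right)} = - 3 Z$
$W{\left(F,t \right)} = t + t F^{2}$ ($W{\left(F,t \right)} = F^{2} t + t = t F^{2} + t = t + t F^{2}$)
$d{\left(b,V \right)} = 3 - V$
$d{\left(3,1 \right)} W{\left(-330,K{\left(-10,-10 \right)} \right)} = \left(3 - 1\right) \left(-3\right) \left(-10\right) \left(1 + \left(-330\right)^{2}\right) = \left(3 - 1\right) 30 \left(1 + 108900\right) = 2 \cdot 30 \cdot 108901 = 2 \cdot 3267030 = 6534060$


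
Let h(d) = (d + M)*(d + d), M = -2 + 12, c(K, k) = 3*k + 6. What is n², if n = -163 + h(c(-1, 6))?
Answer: 2157961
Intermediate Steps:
c(K, k) = 6 + 3*k
M = 10
h(d) = 2*d*(10 + d) (h(d) = (d + 10)*(d + d) = (10 + d)*(2*d) = 2*d*(10 + d))
n = 1469 (n = -163 + 2*(6 + 3*6)*(10 + (6 + 3*6)) = -163 + 2*(6 + 18)*(10 + (6 + 18)) = -163 + 2*24*(10 + 24) = -163 + 2*24*34 = -163 + 1632 = 1469)
n² = 1469² = 2157961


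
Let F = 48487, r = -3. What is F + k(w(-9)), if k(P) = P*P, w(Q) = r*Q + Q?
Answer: 48811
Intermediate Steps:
w(Q) = -2*Q (w(Q) = -3*Q + Q = -2*Q)
k(P) = P²
F + k(w(-9)) = 48487 + (-2*(-9))² = 48487 + 18² = 48487 + 324 = 48811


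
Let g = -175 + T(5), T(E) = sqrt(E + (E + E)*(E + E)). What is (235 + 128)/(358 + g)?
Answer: 22143/11128 - 121*sqrt(105)/11128 ≈ 1.8784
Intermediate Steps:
T(E) = sqrt(E + 4*E**2) (T(E) = sqrt(E + (2*E)*(2*E)) = sqrt(E + 4*E**2))
g = -175 + sqrt(105) (g = -175 + sqrt(5*(1 + 4*5)) = -175 + sqrt(5*(1 + 20)) = -175 + sqrt(5*21) = -175 + sqrt(105) ≈ -164.75)
(235 + 128)/(358 + g) = (235 + 128)/(358 + (-175 + sqrt(105))) = 363/(183 + sqrt(105))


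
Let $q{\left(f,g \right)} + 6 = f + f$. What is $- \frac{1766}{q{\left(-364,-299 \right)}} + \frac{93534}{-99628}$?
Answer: $\frac{26822273}{18281738} \approx 1.4672$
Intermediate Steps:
$q{\left(f,g \right)} = -6 + 2 f$ ($q{\left(f,g \right)} = -6 + \left(f + f\right) = -6 + 2 f$)
$- \frac{1766}{q{\left(-364,-299 \right)}} + \frac{93534}{-99628} = - \frac{1766}{-6 + 2 \left(-364\right)} + \frac{93534}{-99628} = - \frac{1766}{-6 - 728} + 93534 \left(- \frac{1}{99628}\right) = - \frac{1766}{-734} - \frac{46767}{49814} = \left(-1766\right) \left(- \frac{1}{734}\right) - \frac{46767}{49814} = \frac{883}{367} - \frac{46767}{49814} = \frac{26822273}{18281738}$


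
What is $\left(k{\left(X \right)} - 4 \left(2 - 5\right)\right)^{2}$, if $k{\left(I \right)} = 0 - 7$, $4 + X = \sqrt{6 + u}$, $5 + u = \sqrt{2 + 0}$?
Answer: $25$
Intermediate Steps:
$u = -5 + \sqrt{2}$ ($u = -5 + \sqrt{2 + 0} = -5 + \sqrt{2} \approx -3.5858$)
$X = -4 + \sqrt{1 + \sqrt{2}}$ ($X = -4 + \sqrt{6 - \left(5 - \sqrt{2}\right)} = -4 + \sqrt{1 + \sqrt{2}} \approx -2.4462$)
$k{\left(I \right)} = -7$ ($k{\left(I \right)} = 0 - 7 = -7$)
$\left(k{\left(X \right)} - 4 \left(2 - 5\right)\right)^{2} = \left(-7 - 4 \left(2 - 5\right)\right)^{2} = \left(-7 - -12\right)^{2} = \left(-7 + 12\right)^{2} = 5^{2} = 25$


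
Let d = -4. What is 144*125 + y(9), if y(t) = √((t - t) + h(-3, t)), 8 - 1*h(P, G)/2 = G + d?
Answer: 18000 + √6 ≈ 18002.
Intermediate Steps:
h(P, G) = 24 - 2*G (h(P, G) = 16 - 2*(G - 4) = 16 - 2*(-4 + G) = 16 + (8 - 2*G) = 24 - 2*G)
y(t) = √(24 - 2*t) (y(t) = √((t - t) + (24 - 2*t)) = √(0 + (24 - 2*t)) = √(24 - 2*t))
144*125 + y(9) = 144*125 + √(24 - 2*9) = 18000 + √(24 - 18) = 18000 + √6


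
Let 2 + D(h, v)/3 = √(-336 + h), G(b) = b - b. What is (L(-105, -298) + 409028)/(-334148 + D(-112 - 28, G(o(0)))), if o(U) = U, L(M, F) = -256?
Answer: -17074099861/13957362500 - 306579*I*√119/13957362500 ≈ -1.2233 - 0.00023961*I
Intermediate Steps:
G(b) = 0
D(h, v) = -6 + 3*√(-336 + h)
(L(-105, -298) + 409028)/(-334148 + D(-112 - 28, G(o(0)))) = (-256 + 409028)/(-334148 + (-6 + 3*√(-336 + (-112 - 28)))) = 408772/(-334148 + (-6 + 3*√(-336 - 140))) = 408772/(-334148 + (-6 + 3*√(-476))) = 408772/(-334148 + (-6 + 3*(2*I*√119))) = 408772/(-334148 + (-6 + 6*I*√119)) = 408772/(-334154 + 6*I*√119)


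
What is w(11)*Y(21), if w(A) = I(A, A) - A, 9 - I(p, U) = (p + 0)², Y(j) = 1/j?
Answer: -41/7 ≈ -5.8571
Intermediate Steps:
I(p, U) = 9 - p² (I(p, U) = 9 - (p + 0)² = 9 - p²)
w(A) = 9 - A - A² (w(A) = (9 - A²) - A = 9 - A - A²)
w(11)*Y(21) = (9 - 1*11 - 1*11²)/21 = (9 - 11 - 1*121)*(1/21) = (9 - 11 - 121)*(1/21) = -123*1/21 = -41/7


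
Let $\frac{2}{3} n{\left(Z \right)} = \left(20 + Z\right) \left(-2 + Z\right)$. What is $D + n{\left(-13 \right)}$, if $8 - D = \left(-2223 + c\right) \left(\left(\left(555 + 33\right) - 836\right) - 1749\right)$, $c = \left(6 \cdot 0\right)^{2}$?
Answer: $- \frac{8878961}{2} \approx -4.4395 \cdot 10^{6}$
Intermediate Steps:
$c = 0$ ($c = 0^{2} = 0$)
$n{\left(Z \right)} = \frac{3 \left(-2 + Z\right) \left(20 + Z\right)}{2}$ ($n{\left(Z \right)} = \frac{3 \left(20 + Z\right) \left(-2 + Z\right)}{2} = \frac{3 \left(-2 + Z\right) \left(20 + Z\right)}{2}$)
$D = -4439323$ ($D = 8 - \left(-2223 + 0\right) \left(\left(\left(555 + 33\right) - 836\right) - 1749\right) = 8 - - 2223 \left(\left(588 - 836\right) - 1749\right) = 8 - - 2223 \left(-248 - 1749\right) = 8 - \left(-2223\right) \left(-1997\right) = 8 - 4439331 = -4439323$)
$D + n{\left(-13 \right)} = -4439323 + \left(-60 + 27 \left(-13\right) + \frac{3 \left(-13\right)^{2}}{2}\right) = -4439323 - \frac{315}{2} = - \frac{8878961}{2}$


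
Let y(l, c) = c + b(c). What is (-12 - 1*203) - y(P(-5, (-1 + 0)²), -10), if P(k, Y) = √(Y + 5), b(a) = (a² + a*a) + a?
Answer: -395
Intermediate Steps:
b(a) = a + 2*a² (b(a) = (a² + a²) + a = 2*a² + a = a + 2*a²)
P(k, Y) = √(5 + Y)
y(l, c) = c + c*(1 + 2*c)
(-12 - 1*203) - y(P(-5, (-1 + 0)²), -10) = (-12 - 1*203) - 2*(-10)*(1 - 10) = (-12 - 203) - 2*(-10)*(-9) = -215 - 1*180 = -215 - 180 = -395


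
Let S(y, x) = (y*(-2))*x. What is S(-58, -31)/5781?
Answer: -3596/5781 ≈ -0.62204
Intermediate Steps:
S(y, x) = -2*x*y (S(y, x) = (-2*y)*x = -2*x*y)
S(-58, -31)/5781 = -2*(-31)*(-58)/5781 = -3596*1/5781 = -3596/5781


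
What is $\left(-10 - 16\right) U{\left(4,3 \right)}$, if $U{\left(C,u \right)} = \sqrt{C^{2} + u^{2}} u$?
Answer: $-390$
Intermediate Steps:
$U{\left(C,u \right)} = u \sqrt{C^{2} + u^{2}}$
$\left(-10 - 16\right) U{\left(4,3 \right)} = \left(-10 - 16\right) 3 \sqrt{4^{2} + 3^{2}} = - 26 \cdot 3 \sqrt{16 + 9} = - 26 \cdot 3 \sqrt{25} = - 26 \cdot 3 \cdot 5 = \left(-26\right) 15 = -390$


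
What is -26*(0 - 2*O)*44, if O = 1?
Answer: 2288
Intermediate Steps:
-26*(0 - 2*O)*44 = -26*(0 - 2*1)*44 = -26*(0 - 2)*44 = -26*(-2)*44 = 52*44 = 2288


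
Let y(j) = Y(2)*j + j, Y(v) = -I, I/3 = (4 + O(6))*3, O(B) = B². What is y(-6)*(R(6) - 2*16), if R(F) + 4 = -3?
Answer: -84006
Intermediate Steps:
R(F) = -7 (R(F) = -4 - 3 = -7)
I = 360 (I = 3*((4 + 6²)*3) = 3*((4 + 36)*3) = 3*(40*3) = 3*120 = 360)
Y(v) = -360 (Y(v) = -1*360 = -360)
y(j) = -359*j (y(j) = -360*j + j = -359*j)
y(-6)*(R(6) - 2*16) = (-359*(-6))*(-7 - 2*16) = 2154*(-7 - 1*32) = 2154*(-7 - 32) = 2154*(-39) = -84006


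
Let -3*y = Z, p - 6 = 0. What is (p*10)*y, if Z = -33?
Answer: 660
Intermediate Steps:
p = 6 (p = 6 + 0 = 6)
y = 11 (y = -⅓*(-33) = 11)
(p*10)*y = (6*10)*11 = 60*11 = 660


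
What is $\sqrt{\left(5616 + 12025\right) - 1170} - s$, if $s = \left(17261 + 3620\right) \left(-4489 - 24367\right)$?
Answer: $602542136 + \sqrt{16471} \approx 6.0254 \cdot 10^{8}$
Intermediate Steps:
$s = -602542136$ ($s = 20881 \left(-28856\right) = -602542136$)
$\sqrt{\left(5616 + 12025\right) - 1170} - s = \sqrt{\left(5616 + 12025\right) - 1170} - -602542136 = \sqrt{17641 - 1170} + 602542136 = \sqrt{16471} + 602542136 = 602542136 + \sqrt{16471}$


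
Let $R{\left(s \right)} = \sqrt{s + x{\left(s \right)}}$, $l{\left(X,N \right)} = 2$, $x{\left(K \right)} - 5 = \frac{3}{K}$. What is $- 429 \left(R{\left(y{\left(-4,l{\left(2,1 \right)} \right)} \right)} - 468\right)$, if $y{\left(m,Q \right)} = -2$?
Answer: $200772 - \frac{429 \sqrt{6}}{2} \approx 2.0025 \cdot 10^{5}$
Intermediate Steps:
$x{\left(K \right)} = 5 + \frac{3}{K}$
$R{\left(s \right)} = \sqrt{5 + s + \frac{3}{s}}$ ($R{\left(s \right)} = \sqrt{s + \left(5 + \frac{3}{s}\right)} = \sqrt{5 + s + \frac{3}{s}}$)
$- 429 \left(R{\left(y{\left(-4,l{\left(2,1 \right)} \right)} \right)} - 468\right) = - 429 \left(\sqrt{5 - 2 + \frac{3}{-2}} - 468\right) = - 429 \left(\sqrt{5 - 2 + 3 \left(- \frac{1}{2}\right)} - 468\right) = - 429 \left(\sqrt{5 - 2 - \frac{3}{2}} - 468\right) = - 429 \left(\sqrt{\frac{3}{2}} - 468\right) = - 429 \left(\frac{\sqrt{6}}{2} - 468\right) = - 429 \left(-468 + \frac{\sqrt{6}}{2}\right) = 200772 - \frac{429 \sqrt{6}}{2}$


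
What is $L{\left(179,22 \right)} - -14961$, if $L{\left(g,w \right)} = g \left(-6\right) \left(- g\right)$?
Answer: $207207$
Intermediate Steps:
$L{\left(g,w \right)} = 6 g^{2}$ ($L{\left(g,w \right)} = - 6 g \left(- g\right) = 6 g^{2}$)
$L{\left(179,22 \right)} - -14961 = 6 \cdot 179^{2} - -14961 = 6 \cdot 32041 + 14961 = 192246 + 14961 = 207207$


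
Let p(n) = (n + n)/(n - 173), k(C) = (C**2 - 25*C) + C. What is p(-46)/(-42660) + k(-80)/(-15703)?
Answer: -19432844369/36676476405 ≈ -0.52985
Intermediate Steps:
k(C) = C**2 - 24*C
p(n) = 2*n/(-173 + n) (p(n) = (2*n)/(-173 + n) = 2*n/(-173 + n))
p(-46)/(-42660) + k(-80)/(-15703) = (2*(-46)/(-173 - 46))/(-42660) - 80*(-24 - 80)/(-15703) = (2*(-46)/(-219))*(-1/42660) - 80*(-104)*(-1/15703) = (2*(-46)*(-1/219))*(-1/42660) + 8320*(-1/15703) = (92/219)*(-1/42660) - 8320/15703 = -23/2335635 - 8320/15703 = -19432844369/36676476405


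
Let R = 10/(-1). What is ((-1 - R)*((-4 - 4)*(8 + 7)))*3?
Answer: -3240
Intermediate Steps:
R = -10 (R = 10*(-1) = -10)
((-1 - R)*((-4 - 4)*(8 + 7)))*3 = ((-1 - 1*(-10))*((-4 - 4)*(8 + 7)))*3 = ((-1 + 10)*(-8*15))*3 = (9*(-120))*3 = -1080*3 = -3240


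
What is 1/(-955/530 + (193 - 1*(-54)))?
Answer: 106/25991 ≈ 0.0040783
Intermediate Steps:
1/(-955/530 + (193 - 1*(-54))) = 1/(-955*1/530 + (193 + 54)) = 1/(-191/106 + 247) = 1/(25991/106) = 106/25991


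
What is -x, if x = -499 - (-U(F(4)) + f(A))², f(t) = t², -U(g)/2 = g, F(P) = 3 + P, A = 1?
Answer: 724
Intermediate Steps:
U(g) = -2*g
x = -724 (x = -499 - (-(-2)*(3 + 4) + 1²)² = -499 - (-(-2)*7 + 1)² = -499 - (-1*(-14) + 1)² = -499 - (14 + 1)² = -499 - 1*15² = -499 - 1*225 = -499 - 225 = -724)
-x = -1*(-724) = 724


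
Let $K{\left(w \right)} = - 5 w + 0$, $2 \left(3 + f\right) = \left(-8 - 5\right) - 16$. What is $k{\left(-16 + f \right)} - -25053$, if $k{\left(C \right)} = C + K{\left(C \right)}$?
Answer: $25187$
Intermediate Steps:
$f = - \frac{35}{2}$ ($f = -3 + \frac{\left(-8 - 5\right) - 16}{2} = -3 + \frac{-13 - 16}{2} = -3 + \frac{1}{2} \left(-29\right) = -3 - \frac{29}{2} = - \frac{35}{2} \approx -17.5$)
$K{\left(w \right)} = - 5 w$
$k{\left(C \right)} = - 4 C$ ($k{\left(C \right)} = C - 5 C = - 4 C$)
$k{\left(-16 + f \right)} - -25053 = - 4 \left(-16 - \frac{35}{2}\right) - -25053 = \left(-4\right) \left(- \frac{67}{2}\right) + 25053 = 134 + 25053 = 25187$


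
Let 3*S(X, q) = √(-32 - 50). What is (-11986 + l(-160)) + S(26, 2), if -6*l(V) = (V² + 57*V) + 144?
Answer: -44270/3 + I*√82/3 ≈ -14757.0 + 3.0185*I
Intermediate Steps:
l(V) = -24 - 19*V/2 - V²/6 (l(V) = -((V² + 57*V) + 144)/6 = -(144 + V² + 57*V)/6 = -24 - 19*V/2 - V²/6)
S(X, q) = I*√82/3 (S(X, q) = √(-32 - 50)/3 = √(-82)/3 = (I*√82)/3 = I*√82/3)
(-11986 + l(-160)) + S(26, 2) = (-11986 + (-24 - 19/2*(-160) - ⅙*(-160)²)) + I*√82/3 = (-11986 + (-24 + 1520 - ⅙*25600)) + I*√82/3 = (-11986 + (-24 + 1520 - 12800/3)) + I*√82/3 = (-11986 - 8312/3) + I*√82/3 = -44270/3 + I*√82/3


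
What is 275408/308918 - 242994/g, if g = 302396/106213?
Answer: -1993204745459807/23353891882 ≈ -85348.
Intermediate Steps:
g = 302396/106213 (g = 302396*(1/106213) = 302396/106213 ≈ 2.8471)
275408/308918 - 242994/g = 275408/308918 - 242994/302396/106213 = 275408*(1/308918) - 242994*106213/302396 = 137704/154459 - 12904560861/151198 = -1993204745459807/23353891882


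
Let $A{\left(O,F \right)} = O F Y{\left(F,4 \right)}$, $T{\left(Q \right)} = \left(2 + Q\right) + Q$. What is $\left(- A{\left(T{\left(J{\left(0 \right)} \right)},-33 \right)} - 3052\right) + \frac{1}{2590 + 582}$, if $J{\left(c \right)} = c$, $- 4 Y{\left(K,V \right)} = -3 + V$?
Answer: $- \frac{9733281}{3172} \approx -3068.5$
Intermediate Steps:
$Y{\left(K,V \right)} = \frac{3}{4} - \frac{V}{4}$ ($Y{\left(K,V \right)} = - \frac{-3 + V}{4} = \frac{3}{4} - \frac{V}{4}$)
$T{\left(Q \right)} = 2 + 2 Q$
$A{\left(O,F \right)} = - \frac{F O}{4}$ ($A{\left(O,F \right)} = O F \left(\frac{3}{4} - 1\right) = F O \left(\frac{3}{4} - 1\right) = F O \left(- \frac{1}{4}\right) = - \frac{F O}{4}$)
$\left(- A{\left(T{\left(J{\left(0 \right)} \right)},-33 \right)} - 3052\right) + \frac{1}{2590 + 582} = \left(- \frac{\left(-1\right) \left(-33\right) \left(2 + 2 \cdot 0\right)}{4} - 3052\right) + \frac{1}{2590 + 582} = \left(- \frac{\left(-1\right) \left(-33\right) \left(2 + 0\right)}{4} - 3052\right) + \frac{1}{3172} = \left(- \frac{\left(-1\right) \left(-33\right) 2}{4} - 3052\right) + \frac{1}{3172} = \left(\left(-1\right) \frac{33}{2} - 3052\right) + \frac{1}{3172} = \left(- \frac{33}{2} - 3052\right) + \frac{1}{3172} = - \frac{6137}{2} + \frac{1}{3172} = - \frac{9733281}{3172}$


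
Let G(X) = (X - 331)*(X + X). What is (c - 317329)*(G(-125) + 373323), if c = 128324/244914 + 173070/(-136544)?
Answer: -430955746744450643127/2786794768 ≈ -1.5464e+11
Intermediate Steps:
G(X) = 2*X*(-331 + X) (G(X) = (-331 + X)*(2*X) = 2*X*(-331 + X))
c = -6216348431/8360384304 (c = 128324*(1/244914) + 173070*(-1/136544) = 64162/122457 - 86535/68272 = -6216348431/8360384304 ≈ -0.74355)
(c - 317329)*(G(-125) + 373323) = (-6216348431/8360384304 - 317329)*(2*(-125)*(-331 - 125) + 373323) = -2652998607152447*(2*(-125)*(-456) + 373323)/8360384304 = -2652998607152447*(114000 + 373323)/8360384304 = -2652998607152447/8360384304*487323 = -430955746744450643127/2786794768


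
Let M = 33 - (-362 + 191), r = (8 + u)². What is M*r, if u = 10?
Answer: 66096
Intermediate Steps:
r = 324 (r = (8 + 10)² = 18² = 324)
M = 204 (M = 33 - 1*(-171) = 33 + 171 = 204)
M*r = 204*324 = 66096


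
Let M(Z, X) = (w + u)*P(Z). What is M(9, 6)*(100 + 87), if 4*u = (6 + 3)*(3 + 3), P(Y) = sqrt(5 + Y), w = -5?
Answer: 3179*sqrt(14)/2 ≈ 5947.4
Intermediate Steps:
u = 27/2 (u = ((6 + 3)*(3 + 3))/4 = (9*6)/4 = (1/4)*54 = 27/2 ≈ 13.500)
M(Z, X) = 17*sqrt(5 + Z)/2 (M(Z, X) = (-5 + 27/2)*sqrt(5 + Z) = 17*sqrt(5 + Z)/2)
M(9, 6)*(100 + 87) = (17*sqrt(5 + 9)/2)*(100 + 87) = (17*sqrt(14)/2)*187 = 3179*sqrt(14)/2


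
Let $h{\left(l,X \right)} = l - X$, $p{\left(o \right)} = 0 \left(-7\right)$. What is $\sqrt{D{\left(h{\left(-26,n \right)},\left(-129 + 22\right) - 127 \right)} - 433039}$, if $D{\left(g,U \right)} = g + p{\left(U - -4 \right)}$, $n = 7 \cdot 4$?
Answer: $i \sqrt{433093} \approx 658.1 i$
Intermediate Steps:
$p{\left(o \right)} = 0$
$n = 28$
$D{\left(g,U \right)} = g$ ($D{\left(g,U \right)} = g + 0 = g$)
$\sqrt{D{\left(h{\left(-26,n \right)},\left(-129 + 22\right) - 127 \right)} - 433039} = \sqrt{\left(-26 - 28\right) - 433039} = \sqrt{-54 - 433039} = \sqrt{-433093} = i \sqrt{433093}$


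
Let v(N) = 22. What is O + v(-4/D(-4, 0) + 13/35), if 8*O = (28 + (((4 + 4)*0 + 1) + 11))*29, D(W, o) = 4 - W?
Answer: 167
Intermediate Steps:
O = 145 (O = ((28 + (((4 + 4)*0 + 1) + 11))*29)/8 = ((28 + ((8*0 + 1) + 11))*29)/8 = ((28 + ((0 + 1) + 11))*29)/8 = ((28 + (1 + 11))*29)/8 = ((28 + 12)*29)/8 = (40*29)/8 = (1/8)*1160 = 145)
O + v(-4/D(-4, 0) + 13/35) = 145 + 22 = 167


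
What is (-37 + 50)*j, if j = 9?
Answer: 117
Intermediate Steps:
(-37 + 50)*j = (-37 + 50)*9 = 13*9 = 117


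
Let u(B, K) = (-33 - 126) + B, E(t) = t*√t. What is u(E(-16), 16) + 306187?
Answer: 306028 - 64*I ≈ 3.0603e+5 - 64.0*I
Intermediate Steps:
E(t) = t^(3/2)
u(B, K) = -159 + B
u(E(-16), 16) + 306187 = (-159 + (-16)^(3/2)) + 306187 = (-159 - 64*I) + 306187 = 306028 - 64*I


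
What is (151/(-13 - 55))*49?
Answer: -7399/68 ≈ -108.81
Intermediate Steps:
(151/(-13 - 55))*49 = (151/(-68))*49 = -1/68*151*49 = -151/68*49 = -7399/68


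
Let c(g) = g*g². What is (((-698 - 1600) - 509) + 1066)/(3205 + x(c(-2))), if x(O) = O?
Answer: -1741/3197 ≈ -0.54457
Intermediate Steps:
c(g) = g³
(((-698 - 1600) - 509) + 1066)/(3205 + x(c(-2))) = (((-698 - 1600) - 509) + 1066)/(3205 + (-2)³) = ((-2298 - 509) + 1066)/(3205 - 8) = (-2807 + 1066)/3197 = -1741*1/3197 = -1741/3197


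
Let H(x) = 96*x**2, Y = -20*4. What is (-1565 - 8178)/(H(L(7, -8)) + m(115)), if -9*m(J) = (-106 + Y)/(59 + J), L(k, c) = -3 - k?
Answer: -2542923/2505631 ≈ -1.0149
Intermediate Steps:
Y = -80
m(J) = 62/(3*(59 + J)) (m(J) = -(-106 - 80)/(9*(59 + J)) = -(-62)/(3*(59 + J)) = 62/(3*(59 + J)))
(-1565 - 8178)/(H(L(7, -8)) + m(115)) = (-1565 - 8178)/(96*(-3 - 1*7)**2 + 62/(3*(59 + 115))) = -9743/(96*(-3 - 7)**2 + (62/3)/174) = -9743/(96*(-10)**2 + (62/3)*(1/174)) = -9743/(96*100 + 31/261) = -9743/(9600 + 31/261) = -9743/2505631/261 = -9743*261/2505631 = -2542923/2505631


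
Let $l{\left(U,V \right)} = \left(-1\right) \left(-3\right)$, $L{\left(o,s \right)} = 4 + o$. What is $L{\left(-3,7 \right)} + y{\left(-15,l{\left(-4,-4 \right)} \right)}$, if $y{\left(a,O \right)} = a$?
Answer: $-14$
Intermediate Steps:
$l{\left(U,V \right)} = 3$
$L{\left(-3,7 \right)} + y{\left(-15,l{\left(-4,-4 \right)} \right)} = \left(4 - 3\right) - 15 = 1 - 15 = -14$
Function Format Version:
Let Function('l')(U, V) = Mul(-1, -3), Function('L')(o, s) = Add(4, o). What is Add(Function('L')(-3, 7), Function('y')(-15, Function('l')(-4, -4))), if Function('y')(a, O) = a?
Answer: -14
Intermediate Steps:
Function('l')(U, V) = 3
Add(Function('L')(-3, 7), Function('y')(-15, Function('l')(-4, -4))) = Add(Add(4, -3), -15) = Add(1, -15) = -14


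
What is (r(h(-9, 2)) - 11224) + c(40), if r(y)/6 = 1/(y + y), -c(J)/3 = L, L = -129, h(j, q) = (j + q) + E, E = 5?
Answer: -21677/2 ≈ -10839.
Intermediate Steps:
h(j, q) = 5 + j + q (h(j, q) = (j + q) + 5 = 5 + j + q)
c(J) = 387 (c(J) = -3*(-129) = 387)
r(y) = 3/y (r(y) = 6/(y + y) = 6/((2*y)) = 6*(1/(2*y)) = 3/y)
(r(h(-9, 2)) - 11224) + c(40) = (3/(5 - 9 + 2) - 11224) + 387 = (3/(-2) - 11224) + 387 = (3*(-1/2) - 11224) + 387 = (-3/2 - 11224) + 387 = -22451/2 + 387 = -21677/2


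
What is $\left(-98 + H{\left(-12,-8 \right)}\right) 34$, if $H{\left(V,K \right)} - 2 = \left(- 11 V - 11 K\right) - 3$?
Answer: $4114$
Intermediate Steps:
$H{\left(V,K \right)} = -1 - 11 K - 11 V$ ($H{\left(V,K \right)} = 2 - \left(3 + 11 K + 11 V\right) = -1 - 11 K - 11 V$)
$\left(-98 + H{\left(-12,-8 \right)}\right) 34 = \left(-98 - -219\right) 34 = \left(-98 + \left(-1 + 88 + 132\right)\right) 34 = \left(-98 + 219\right) 34 = 121 \cdot 34 = 4114$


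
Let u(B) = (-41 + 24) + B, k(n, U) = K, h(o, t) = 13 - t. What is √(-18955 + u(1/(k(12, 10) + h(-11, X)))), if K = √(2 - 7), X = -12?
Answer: √((-474299 - 18972*I*√5)/(25 + I*√5)) ≈ 0.e-5 - 137.74*I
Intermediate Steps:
K = I*√5 (K = √(-5) = I*√5 ≈ 2.2361*I)
k(n, U) = I*√5
u(B) = -17 + B
√(-18955 + u(1/(k(12, 10) + h(-11, X)))) = √(-18955 + (-17 + 1/(I*√5 + (13 - 1*(-12))))) = √(-18955 + (-17 + 1/(I*√5 + (13 + 12)))) = √(-18955 + (-17 + 1/(I*√5 + 25))) = √(-18955 + (-17 + 1/(25 + I*√5))) = √(-18972 + 1/(25 + I*√5))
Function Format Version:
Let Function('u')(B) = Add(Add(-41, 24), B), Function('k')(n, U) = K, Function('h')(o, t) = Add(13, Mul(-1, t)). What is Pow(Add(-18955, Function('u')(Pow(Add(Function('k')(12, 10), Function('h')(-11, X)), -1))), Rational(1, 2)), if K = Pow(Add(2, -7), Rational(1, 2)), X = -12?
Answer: Pow(Mul(Pow(Add(25, Mul(I, Pow(5, Rational(1, 2)))), -1), Add(-474299, Mul(-18972, I, Pow(5, Rational(1, 2))))), Rational(1, 2)) ≈ Add(0.e-5, Mul(-137.74, I))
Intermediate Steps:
K = Mul(I, Pow(5, Rational(1, 2))) (K = Pow(-5, Rational(1, 2)) = Mul(I, Pow(5, Rational(1, 2))) ≈ Mul(2.2361, I))
Function('k')(n, U) = Mul(I, Pow(5, Rational(1, 2)))
Function('u')(B) = Add(-17, B)
Pow(Add(-18955, Function('u')(Pow(Add(Function('k')(12, 10), Function('h')(-11, X)), -1))), Rational(1, 2)) = Pow(Add(-18955, Add(-17, Pow(Add(Mul(I, Pow(5, Rational(1, 2))), Add(13, Mul(-1, -12))), -1))), Rational(1, 2)) = Pow(Add(-18955, Add(-17, Pow(Add(Mul(I, Pow(5, Rational(1, 2))), Add(13, 12)), -1))), Rational(1, 2)) = Pow(Add(-18955, Add(-17, Pow(Add(Mul(I, Pow(5, Rational(1, 2))), 25), -1))), Rational(1, 2)) = Pow(Add(-18955, Add(-17, Pow(Add(25, Mul(I, Pow(5, Rational(1, 2)))), -1))), Rational(1, 2)) = Pow(Add(-18972, Pow(Add(25, Mul(I, Pow(5, Rational(1, 2)))), -1)), Rational(1, 2))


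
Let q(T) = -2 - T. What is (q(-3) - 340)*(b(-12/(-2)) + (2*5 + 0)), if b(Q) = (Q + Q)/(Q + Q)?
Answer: -3729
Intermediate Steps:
b(Q) = 1 (b(Q) = (2*Q)/((2*Q)) = (2*Q)*(1/(2*Q)) = 1)
(q(-3) - 340)*(b(-12/(-2)) + (2*5 + 0)) = ((-2 - 1*(-3)) - 340)*(1 + (2*5 + 0)) = ((-2 + 3) - 340)*(1 + (10 + 0)) = (1 - 340)*(1 + 10) = -339*11 = -3729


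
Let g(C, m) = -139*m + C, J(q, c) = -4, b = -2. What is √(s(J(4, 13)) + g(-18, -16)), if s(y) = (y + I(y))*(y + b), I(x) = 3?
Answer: 2*√553 ≈ 47.032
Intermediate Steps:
g(C, m) = C - 139*m
s(y) = (-2 + y)*(3 + y) (s(y) = (y + 3)*(y - 2) = (3 + y)*(-2 + y) = (-2 + y)*(3 + y))
√(s(J(4, 13)) + g(-18, -16)) = √((-6 - 4 + (-4)²) + (-18 - 139*(-16))) = √((-6 - 4 + 16) + (-18 + 2224)) = √(6 + 2206) = √2212 = 2*√553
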